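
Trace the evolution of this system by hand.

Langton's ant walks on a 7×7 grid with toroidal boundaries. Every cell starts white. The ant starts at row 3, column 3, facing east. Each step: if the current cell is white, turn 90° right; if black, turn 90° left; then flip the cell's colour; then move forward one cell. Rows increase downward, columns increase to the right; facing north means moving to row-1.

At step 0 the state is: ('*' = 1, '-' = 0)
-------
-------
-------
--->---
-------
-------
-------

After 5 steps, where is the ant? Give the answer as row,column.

gen 0: -------
-------
-------
--->---
-------
-------
-------
gen 1: -------
-------
-------
---*---
---v---
-------
-------
gen 2: -------
-------
-------
---*---
--<*---
-------
-------
gen 3: -------
-------
-------
--^*---
--**---
-------
-------
gen 4: -------
-------
-------
--*>---
--**---
-------
-------
gen 5: -------
-------
---^---
--*----
--**---
-------
-------

2,3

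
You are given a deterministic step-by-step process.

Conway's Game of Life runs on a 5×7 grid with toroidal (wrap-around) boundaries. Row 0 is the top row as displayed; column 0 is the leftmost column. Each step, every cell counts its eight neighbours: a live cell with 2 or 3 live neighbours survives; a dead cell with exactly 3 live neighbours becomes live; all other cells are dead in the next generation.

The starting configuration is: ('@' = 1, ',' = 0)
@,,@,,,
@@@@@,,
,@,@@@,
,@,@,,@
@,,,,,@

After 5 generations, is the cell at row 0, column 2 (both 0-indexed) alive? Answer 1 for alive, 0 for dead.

k=0  @,,@,,,
@@@@@,,
,@,@@@,
,@,@,,@
@,,,,,@
k=1  ,,,@@,,
@,,,,@@
,,,,,@@
,@,@,,@
,@@,,,@
k=2  ,@@@@,,
@,,,,,,
,,,,@,,
,@,,,,@
,@,,@@,
k=3  @@@@@@,
,@@,@,,
@,,,,,,
@,,,@,,
,@,,@@,
k=4  @,,,,,@
,,,,@@@
@,,@,,,
@@,,@@@
,,,,,,,
k=5  @,,,,,@
,,,,@@,
,@,@,,,
@@,,@@@
,@,,,,,

0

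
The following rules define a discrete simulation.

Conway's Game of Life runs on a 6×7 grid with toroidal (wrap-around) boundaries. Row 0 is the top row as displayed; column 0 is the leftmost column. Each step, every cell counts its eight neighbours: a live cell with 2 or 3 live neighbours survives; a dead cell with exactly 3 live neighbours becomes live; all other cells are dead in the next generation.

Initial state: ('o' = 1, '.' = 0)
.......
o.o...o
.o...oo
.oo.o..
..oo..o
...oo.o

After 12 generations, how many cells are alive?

2

0) .......
o.o...o
.o...oo
.oo.o..
..oo..o
...oo.o
1) o..o.oo
oo...oo
...o.oo
.o..o.o
oo.....
..oooo.
2) ...o...
.oo....
.oo....
.oo.o.o
oo....o
..oo.o.
3) .o.oo..
.o.o...
.......
...o.oo
....o.o
ooooo.o
4) .....o.
...oo..
..o.o..
....ooo
.o.....
.o....o
5) ....oo.
...ooo.
.......
...ooo.
......o
o......
6) ...o.oo
...o.o.
.......
....oo.
....ooo
.....oo
7) .......
.....oo
.....o.
....o.o
.......
o......
8) ......o
.....oo
....o..
.....o.
.......
.......
9) .....oo
.....oo
....o.o
.......
.......
.......
10) .....oo
o...o..
......o
.......
.......
.......
11) .....oo
o......
.......
.......
.......
.......
12) ......o
......o
.......
.......
.......
.......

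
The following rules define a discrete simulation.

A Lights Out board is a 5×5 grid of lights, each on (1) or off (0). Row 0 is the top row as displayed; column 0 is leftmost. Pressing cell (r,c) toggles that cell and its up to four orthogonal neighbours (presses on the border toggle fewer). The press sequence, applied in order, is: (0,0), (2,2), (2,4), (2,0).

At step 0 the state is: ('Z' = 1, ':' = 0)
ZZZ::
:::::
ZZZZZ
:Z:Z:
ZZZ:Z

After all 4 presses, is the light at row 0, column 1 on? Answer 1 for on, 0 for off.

0

step 0: ZZZ::
:::::
ZZZZZ
:Z:Z:
ZZZ:Z
step 1: ::Z::
Z::::
ZZZZZ
:Z:Z:
ZZZ:Z
step 2: ::Z::
Z:Z::
Z:::Z
:ZZZ:
ZZZ:Z
step 3: ::Z::
Z:Z:Z
Z::Z:
:ZZZZ
ZZZ:Z
step 4: ::Z::
::Z:Z
:Z:Z:
ZZZZZ
ZZZ:Z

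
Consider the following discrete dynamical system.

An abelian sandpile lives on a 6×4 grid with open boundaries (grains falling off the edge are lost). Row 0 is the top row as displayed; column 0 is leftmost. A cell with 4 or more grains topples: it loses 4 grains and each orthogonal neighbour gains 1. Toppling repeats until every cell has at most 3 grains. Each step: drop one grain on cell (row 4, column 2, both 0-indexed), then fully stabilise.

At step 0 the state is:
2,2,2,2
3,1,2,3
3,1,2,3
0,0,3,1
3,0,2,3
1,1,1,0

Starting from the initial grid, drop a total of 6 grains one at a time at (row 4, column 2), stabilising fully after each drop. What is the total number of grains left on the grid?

gen 0: 2,2,2,2
3,1,2,3
3,1,2,3
0,0,3,1
3,0,2,3
1,1,1,0
gen 1: 2,2,2,2
3,1,2,3
3,1,2,3
0,0,3,1
3,0,3,3
1,1,1,0
gen 2: 2,2,2,2
3,1,2,3
3,1,3,3
0,1,0,3
3,1,2,0
1,1,2,1
gen 3: 2,2,2,2
3,1,2,3
3,1,3,3
0,1,0,3
3,1,3,0
1,1,2,1
gen 4: 2,2,2,2
3,1,2,3
3,1,3,3
0,1,1,3
3,2,0,1
1,1,3,1
gen 5: 2,2,2,2
3,1,2,3
3,1,3,3
0,1,1,3
3,2,1,1
1,1,3,1
gen 6: 2,2,2,2
3,1,2,3
3,1,3,3
0,1,1,3
3,2,2,1
1,1,3,1

46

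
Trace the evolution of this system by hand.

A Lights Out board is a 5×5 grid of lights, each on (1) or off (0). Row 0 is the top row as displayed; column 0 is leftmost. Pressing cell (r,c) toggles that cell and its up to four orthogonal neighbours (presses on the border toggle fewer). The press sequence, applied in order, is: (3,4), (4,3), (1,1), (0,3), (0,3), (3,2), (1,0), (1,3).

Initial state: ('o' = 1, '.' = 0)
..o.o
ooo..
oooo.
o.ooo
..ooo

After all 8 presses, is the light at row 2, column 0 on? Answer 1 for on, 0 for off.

step 0: ..o.o
ooo..
oooo.
o.ooo
..ooo
step 1: ..o.o
ooo..
ooooo
o.o..
..oo.
step 2: ..o.o
ooo..
ooooo
o.oo.
....o
step 3: .oo.o
.....
o.ooo
o.oo.
....o
step 4: .o.o.
...o.
o.ooo
o.oo.
....o
step 5: .oo.o
.....
o.ooo
o.oo.
....o
step 6: .oo.o
.....
o..oo
oo...
..o.o
step 7: ooo.o
oo...
...oo
oo...
..o.o
step 8: ooooo
ooooo
....o
oo...
..o.o

0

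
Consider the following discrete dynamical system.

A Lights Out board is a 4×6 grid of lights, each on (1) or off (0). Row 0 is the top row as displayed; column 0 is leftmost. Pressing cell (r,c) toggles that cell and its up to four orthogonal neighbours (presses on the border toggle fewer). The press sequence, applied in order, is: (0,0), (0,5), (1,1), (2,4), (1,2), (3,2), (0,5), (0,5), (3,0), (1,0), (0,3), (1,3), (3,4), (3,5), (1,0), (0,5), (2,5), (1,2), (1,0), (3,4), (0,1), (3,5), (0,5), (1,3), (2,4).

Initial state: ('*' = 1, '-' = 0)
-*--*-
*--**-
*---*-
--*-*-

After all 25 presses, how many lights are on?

step 0: -*--*-
*--**-
*---*-
--*-*-
step 1: *---*-
---**-
*---*-
--*-*-
step 2: *----*
---***
*---*-
--*-*-
step 3: **---*
******
**--*-
--*-*-
step 4: **---*
****-*
**-*-*
--*---
step 5: ***--*
*----*
****-*
--*---
step 6: ***--*
*----*
**-*-*
-*-*--
step 7: ***-*-
*-----
**-*-*
-*-*--
step 8: ***--*
*----*
**-*-*
-*-*--
step 9: ***--*
*----*
-*-*-*
*--*--
step 10: -**--*
-*---*
**-*-*
*--*--
step 11: -*-***
-*-*-*
**-*-*
*--*--
step 12: -*--**
-**-**
**---*
*--*--
step 13: -*--**
-**-**
**--**
*---**
step 14: -*--**
-**-**
**--*-
*-----
step 15: **--**
*-*-**
-*--*-
*-----
step 16: **----
*-*-*-
-*--*-
*-----
step 17: **----
*-*-**
-*---*
*----*
step 18: ***---
**-***
-**--*
*----*
step 19: -**---
---***
***--*
*----*
step 20: -**---
---***
***-**
*--**-
step 21: *-----
-*-***
***-**
*--**-
step 22: *-----
-*-***
***-*-
*--*-*
step 23: *---**
-*-**-
***-*-
*--*-*
step 24: *--***
-**---
*****-
*--*-*
step 25: *--***
-**-*-
***--*
*--***

15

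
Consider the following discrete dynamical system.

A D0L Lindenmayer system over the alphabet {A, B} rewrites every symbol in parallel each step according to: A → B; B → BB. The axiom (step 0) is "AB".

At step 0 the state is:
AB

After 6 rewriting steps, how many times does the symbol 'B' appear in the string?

96

0) AB
1) BBB
2) BBBBBB
3) BBBBBBBBBBBB
4) BBBBBBBBBBBBBBBBBBBBBBBB
5) BBBBBBBBBBBBBBBBBBBBBBBBBBBBBBBBBBBBBBBBBBBBBBBB
6) BBBBBBBBBBBBBBBBBBBBBBBBBBBBBBBBBBBBBBBBBBBBBBBBBBBBBBBBBBBBBBBBBBBBBBBBBBBBBBBBBBBBBBBBBBBBBBBB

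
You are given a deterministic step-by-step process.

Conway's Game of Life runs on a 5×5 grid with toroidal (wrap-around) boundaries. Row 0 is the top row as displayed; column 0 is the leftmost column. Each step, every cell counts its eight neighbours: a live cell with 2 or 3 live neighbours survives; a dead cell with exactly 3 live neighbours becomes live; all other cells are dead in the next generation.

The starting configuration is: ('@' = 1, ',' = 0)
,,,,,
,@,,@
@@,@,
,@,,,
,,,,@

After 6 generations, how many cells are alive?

step 0: ,,,,,
,@,,@
@@,@,
,@,,,
,,,,@
step 1: @,,,,
,@@,@
,@,,@
,@@,@
,,,,,
step 2: @@,,,
,@@@@
,,,,@
,@@@,
@@,,,
step 3: ,,,@,
,@@@@
,,,,@
,@@@@
,,,,@
step 4: @,,,,
@,@,@
,,,,,
,,@,@
@,,,@
step 5: ,,,@,
@@,,@
@@,,@
@,,@@
@@,@@
step 6: ,,,@,
,@@@,
,,@,,
,,,,,
,@,,,

6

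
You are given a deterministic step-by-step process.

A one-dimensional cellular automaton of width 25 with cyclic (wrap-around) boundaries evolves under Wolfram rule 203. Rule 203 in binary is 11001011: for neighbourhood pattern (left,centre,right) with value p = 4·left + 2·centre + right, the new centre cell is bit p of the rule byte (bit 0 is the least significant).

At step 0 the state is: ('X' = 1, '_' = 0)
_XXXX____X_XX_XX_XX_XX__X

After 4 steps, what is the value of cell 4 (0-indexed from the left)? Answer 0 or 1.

k=0  _XXXX____X_XX_XX_XX_XX__X
k=1  _XXXX_XXX__XX_XX_XX_XX_X_
k=2  XXXXX_XXX_XXX_XX_XX_XX___
k=3  XXXXX_XXX_XXX_XX_XX_XX_XX
k=4  XXXXX_XXX_XXX_XX_XX_XX_XX

1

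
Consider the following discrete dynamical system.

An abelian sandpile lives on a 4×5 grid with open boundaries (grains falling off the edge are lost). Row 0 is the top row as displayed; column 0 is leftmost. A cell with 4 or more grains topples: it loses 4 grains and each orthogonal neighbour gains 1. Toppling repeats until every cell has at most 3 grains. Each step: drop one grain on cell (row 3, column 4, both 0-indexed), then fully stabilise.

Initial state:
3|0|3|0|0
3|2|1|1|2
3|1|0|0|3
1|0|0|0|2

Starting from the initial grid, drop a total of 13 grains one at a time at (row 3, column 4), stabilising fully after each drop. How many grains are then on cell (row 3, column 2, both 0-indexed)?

1

k=0  3|0|3|0|0
3|2|1|1|2
3|1|0|0|3
1|0|0|0|2
k=1  3|0|3|0|0
3|2|1|1|2
3|1|0|0|3
1|0|0|0|3
k=2  3|0|3|0|0
3|2|1|1|3
3|1|0|1|0
1|0|0|1|1
k=3  3|0|3|0|0
3|2|1|1|3
3|1|0|1|0
1|0|0|1|2
k=4  3|0|3|0|0
3|2|1|1|3
3|1|0|1|0
1|0|0|1|3
k=5  3|0|3|0|0
3|2|1|1|3
3|1|0|1|1
1|0|0|2|0
k=6  3|0|3|0|0
3|2|1|1|3
3|1|0|1|1
1|0|0|2|1
k=7  3|0|3|0|0
3|2|1|1|3
3|1|0|1|1
1|0|0|2|2
k=8  3|0|3|0|0
3|2|1|1|3
3|1|0|1|1
1|0|0|2|3
k=9  3|0|3|0|0
3|2|1|1|3
3|1|0|1|2
1|0|0|3|0
k=10  3|0|3|0|0
3|2|1|1|3
3|1|0|1|2
1|0|0|3|1
k=11  3|0|3|0|0
3|2|1|1|3
3|1|0|1|2
1|0|0|3|2
k=12  3|0|3|0|0
3|2|1|1|3
3|1|0|1|2
1|0|0|3|3
k=13  3|0|3|0|0
3|2|1|1|3
3|1|0|2|3
1|0|1|0|1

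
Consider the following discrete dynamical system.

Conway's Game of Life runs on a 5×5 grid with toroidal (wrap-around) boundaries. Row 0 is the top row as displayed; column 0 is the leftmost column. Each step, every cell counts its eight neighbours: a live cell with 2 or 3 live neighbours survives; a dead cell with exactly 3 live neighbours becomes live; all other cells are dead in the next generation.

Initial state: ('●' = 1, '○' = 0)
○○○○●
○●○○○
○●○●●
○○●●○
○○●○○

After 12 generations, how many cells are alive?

2

step 0: ○○○○●
○●○○○
○●○●●
○○●●○
○○●○○
step 1: ○○○○○
○○●●●
●●○●●
○●○○●
○○●○○
step 2: ○○●○○
○●●○○
○●○○○
○●○○●
○○○○○
step 3: ○●●○○
○●●○○
○●○○○
●○○○○
○○○○○
step 4: ○●●○○
●○○○○
●●●○○
○○○○○
○●○○○
step 5: ●●●○○
●○○○○
●●○○○
●○●○○
○●●○○
step 6: ●○●○○
○○●○●
●○○○●
●○●○○
○○○●○
step 7: ○●●○●
○○○○●
●○○○●
●●○●○
○○●●●
step 8: ○●●○●
○●○○●
○●○●○
○●○○○
○○○○○
step 9: ○●●●○
○●○○●
○●○○○
○○●○○
●●●○○
step 10: ○○○●●
○●○●○
●●●○○
●○●○○
●○○○○
step 11: ●○●●●
○●○●○
●○○●●
●○●○●
●●○●○
step 12: ○○○○○
○●○○○
○○○○○
○○●○○
○○○○○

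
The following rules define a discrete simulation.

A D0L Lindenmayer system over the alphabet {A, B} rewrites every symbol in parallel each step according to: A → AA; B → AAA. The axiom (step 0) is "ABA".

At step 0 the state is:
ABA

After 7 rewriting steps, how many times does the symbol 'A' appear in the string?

step 0: ABA
step 1: AAAAAAA
step 2: AAAAAAAAAAAAAA
step 3: AAAAAAAAAAAAAAAAAAAAAAAAAAAA
step 4: AAAAAAAAAAAAAAAAAAAAAAAAAAAAAAAAAAAAAAAAAAAAAAAAAAAAAAAA
step 5: AAAAAAAAAAAAAAAAAAAAAAAAAAAAAAAAAAAAAAAAAAAAAAAAAAAAAAAAAAAAAAAAAAAAAAAAAAAAAAAAAAAAAAAAAAAAAAAAAAAAAAAAAAAAAAAA
step 6: AAAAAAAAAAAAAAAAAAAAAAAAAAAAAAAAAAAAAAAAAAAAAAAAAAAAAAAAAA…AAAAAAAAAAAAAAAAAAAAAAAAAAAAAAAAAAAAAAAAAAAAAAAAAAAAAAAAAA  (len 224)
step 7: AAAAAAAAAAAAAAAAAAAAAAAAAAAAAAAAAAAAAAAAAAAAAAAAAAAAAAAAAA…AAAAAAAAAAAAAAAAAAAAAAAAAAAAAAAAAAAAAAAAAAAAAAAAAAAAAAAAAA  (len 448)

448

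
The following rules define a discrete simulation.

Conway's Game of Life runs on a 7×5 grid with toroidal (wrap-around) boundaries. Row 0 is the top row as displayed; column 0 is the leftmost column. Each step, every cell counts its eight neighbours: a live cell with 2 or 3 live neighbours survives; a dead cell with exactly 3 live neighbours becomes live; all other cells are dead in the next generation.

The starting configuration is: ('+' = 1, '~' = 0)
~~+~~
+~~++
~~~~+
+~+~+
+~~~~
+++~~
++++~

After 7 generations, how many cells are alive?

12

k=0  ~~+~~
+~~++
~~~~+
+~+~+
+~~~~
+++~~
++++~
k=1  ~~~~~
+~~++
~+~~~
++~++
~~++~
~~~+~
+~~++
k=2  ~~~~~
+~~~+
~+~~~
++~++
++~~~
~~~~~
~~~++
k=3  +~~+~
+~~~~
~+++~
~~~~+
~++~~
+~~~+
~~~~~
k=4  ~~~~+
+~~+~
+++++
+~~~~
~+~++
++~~~
+~~~~
k=5  +~~~+
~~~~~
~~++~
~~~~~
~++~+
~++~~
++~~+
k=6  ~+~~+
~~~++
~~~~~
~+~~~
++++~
~~~~+
~~+++
k=7  ~~~~~
+~~++
~~~~~
++~~~
+++++
~~~~~
~~+~+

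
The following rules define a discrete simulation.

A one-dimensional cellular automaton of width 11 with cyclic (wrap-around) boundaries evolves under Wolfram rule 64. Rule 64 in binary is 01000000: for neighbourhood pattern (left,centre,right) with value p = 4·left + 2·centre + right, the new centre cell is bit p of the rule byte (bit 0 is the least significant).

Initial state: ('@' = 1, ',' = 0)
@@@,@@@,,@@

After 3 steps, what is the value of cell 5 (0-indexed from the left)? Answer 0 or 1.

gen 0: @@@,@@@,,@@
gen 1: ,,@,,,@,,,,
gen 2: ,,,,,,,,,,,
gen 3: ,,,,,,,,,,,

0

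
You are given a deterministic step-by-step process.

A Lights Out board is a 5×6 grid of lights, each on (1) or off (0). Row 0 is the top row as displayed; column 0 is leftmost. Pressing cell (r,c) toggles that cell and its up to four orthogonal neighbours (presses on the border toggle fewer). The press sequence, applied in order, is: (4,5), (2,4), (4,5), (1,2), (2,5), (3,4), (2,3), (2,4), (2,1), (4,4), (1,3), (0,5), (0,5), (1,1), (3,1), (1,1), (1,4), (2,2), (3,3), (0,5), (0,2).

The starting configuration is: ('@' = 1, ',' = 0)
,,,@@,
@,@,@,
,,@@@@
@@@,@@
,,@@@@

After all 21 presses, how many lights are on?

20

[0] ,,,@@,
@,@,@,
,,@@@@
@@@,@@
,,@@@@
[1] ,,,@@,
@,@,@,
,,@@@@
@@@,@,
,,@@,,
[2] ,,,@@,
@,@,,,
,,@,,,
@@@,,,
,,@@,,
[3] ,,,@@,
@,@,,,
,,@,,,
@@@,,@
,,@@@@
[4] ,,@@@,
@@,@,,
,,,,,,
@@@,,@
,,@@@@
[5] ,,@@@,
@@,@,@
,,,,@@
@@@,,,
,,@@@@
[6] ,,@@@,
@@,@,@
,,,,,@
@@@@@@
,,@@,@
[7] ,,@@@,
@@,,,@
,,@@@@
@@@,@@
,,@@,@
[8] ,,@@@,
@@,,@@
,,@,,,
@@@,,@
,,@@,@
[9] ,,@@@,
@,,,@@
@@,,,,
@,@,,@
,,@@,@
[10] ,,@@@,
@,,,@@
@@,,,,
@,@,@@
,,@,@,
[11] ,,@,@,
@,@@,@
@@,@,,
@,@,@@
,,@,@,
[12] ,,@,,@
@,@@,,
@@,@,,
@,@,@@
,,@,@,
[13] ,,@,@,
@,@@,@
@@,@,,
@,@,@@
,,@,@,
[14] ,@@,@,
,@,@,@
@,,@,,
@,@,@@
,,@,@,
[15] ,@@,@,
,@,@,@
@@,@,,
,@,,@@
,@@,@,
[16] ,,@,@,
@,@@,@
@,,@,,
,@,,@@
,@@,@,
[17] ,,@,,,
@,@,@,
@,,@@,
,@,,@@
,@@,@,
[18] ,,@,,,
@,,,@,
@@@,@,
,@@,@@
,@@,@,
[19] ,,@,,,
@,,,@,
@@@@@,
,@,@,@
,@@@@,
[20] ,,@,@@
@,,,@@
@@@@@,
,@,@,@
,@@@@,
[21] ,@,@@@
@,@,@@
@@@@@,
,@,@,@
,@@@@,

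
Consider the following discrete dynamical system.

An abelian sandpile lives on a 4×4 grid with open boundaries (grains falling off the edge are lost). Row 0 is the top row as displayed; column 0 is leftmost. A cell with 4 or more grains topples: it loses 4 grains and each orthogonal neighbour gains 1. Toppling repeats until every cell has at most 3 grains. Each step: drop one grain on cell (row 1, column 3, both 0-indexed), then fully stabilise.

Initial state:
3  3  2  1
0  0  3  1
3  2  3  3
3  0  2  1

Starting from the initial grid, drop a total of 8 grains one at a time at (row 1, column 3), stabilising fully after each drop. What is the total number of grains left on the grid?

35

t=0: 3  3  2  1
0  0  3  1
3  2  3  3
3  0  2  1
t=1: 3  3  2  1
0  0  3  2
3  2  3  3
3  0  2  1
t=2: 3  3  2  1
0  0  3  3
3  2  3  3
3  0  2  1
t=3: 3  3  3  2
0  1  1  2
3  3  1  1
3  0  3  2
t=4: 3  3  3  2
0  1  1  3
3  3  1  1
3  0  3  2
t=5: 3  3  3  3
0  1  2  0
3  3  1  2
3  0  3  2
t=6: 3  3  3  3
0  1  2  1
3  3  1  2
3  0  3  2
t=7: 3  3  3  3
0  1  2  2
3  3  1  2
3  0  3  2
t=8: 3  3  3  3
0  1  2  3
3  3  1  2
3  0  3  2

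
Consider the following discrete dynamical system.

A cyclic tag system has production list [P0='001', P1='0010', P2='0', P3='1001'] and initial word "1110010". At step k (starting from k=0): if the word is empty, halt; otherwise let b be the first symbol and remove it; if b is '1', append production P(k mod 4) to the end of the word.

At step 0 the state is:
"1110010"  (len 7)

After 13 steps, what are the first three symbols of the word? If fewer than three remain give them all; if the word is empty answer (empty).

0) "1110010"  (len 7)
1) "110010001"  (len 9)
2) "100100010010"  (len 12)
3) "001000100100"  (len 12)
4) "01000100100"  (len 11)
5) "1000100100"  (len 10)
6) "0001001000010"  (len 13)
7) "001001000010"  (len 12)
8) "01001000010"  (len 11)
9) "1001000010"  (len 10)
10) "0010000100010"  (len 13)
11) "010000100010"  (len 12)
12) "10000100010"  (len 11)
13) "0000100010001"  (len 13)

000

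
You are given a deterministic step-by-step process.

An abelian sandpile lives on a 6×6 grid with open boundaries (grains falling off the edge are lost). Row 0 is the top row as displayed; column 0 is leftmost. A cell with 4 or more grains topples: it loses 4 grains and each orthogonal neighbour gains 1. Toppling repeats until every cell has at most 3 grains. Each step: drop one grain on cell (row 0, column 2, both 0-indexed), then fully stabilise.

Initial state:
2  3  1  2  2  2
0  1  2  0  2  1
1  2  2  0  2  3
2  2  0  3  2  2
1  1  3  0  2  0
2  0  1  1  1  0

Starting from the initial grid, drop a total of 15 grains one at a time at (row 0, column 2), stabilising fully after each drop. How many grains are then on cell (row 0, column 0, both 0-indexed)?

step 0: 2  3  1  2  2  2
0  1  2  0  2  1
1  2  2  0  2  3
2  2  0  3  2  2
1  1  3  0  2  0
2  0  1  1  1  0
step 1: 2  3  2  2  2  2
0  1  2  0  2  1
1  2  2  0  2  3
2  2  0  3  2  2
1  1  3  0  2  0
2  0  1  1  1  0
step 2: 2  3  3  2  2  2
0  1  2  0  2  1
1  2  2  0  2  3
2  2  0  3  2  2
1  1  3  0  2  0
2  0  1  1  1  0
step 3: 3  0  1  3  2  2
0  2  3  0  2  1
1  2  2  0  2  3
2  2  0  3  2  2
1  1  3  0  2  0
2  0  1  1  1  0
step 4: 3  0  2  3  2  2
0  2  3  0  2  1
1  2  2  0  2  3
2  2  0  3  2  2
1  1  3  0  2  0
2  0  1  1  1  0
step 5: 3  0  3  3  2  2
0  2  3  0  2  1
1  2  2  0  2  3
2  2  0  3  2  2
1  1  3  0  2  0
2  0  1  1  1  0
step 6: 3  1  2  0  3  2
0  3  0  2  2  1
1  2  3  0  2  3
2  2  0  3  2  2
1  1  3  0  2  0
2  0  1  1  1  0
step 7: 3  1  3  0  3  2
0  3  0  2  2  1
1  2  3  0  2  3
2  2  0  3  2  2
1  1  3  0  2  0
2  0  1  1  1  0
step 8: 3  2  0  1  3  2
0  3  1  2  2  1
1  2  3  0  2  3
2  2  0  3  2  2
1  1  3  0  2  0
2  0  1  1  1  0
step 9: 3  2  1  1  3  2
0  3  1  2  2  1
1  2  3  0  2  3
2  2  0  3  2  2
1  1  3  0  2  0
2  0  1  1  1  0
step 10: 3  2  2  1  3  2
0  3  1  2  2  1
1  2  3  0  2  3
2  2  0  3  2  2
1  1  3  0  2  0
2  0  1  1  1  0
step 11: 3  2  3  1  3  2
0  3  1  2  2  1
1  2  3  0  2  3
2  2  0  3  2  2
1  1  3  0  2  0
2  0  1  1  1  0
step 12: 3  3  0  2  3  2
0  3  2  2  2  1
1  2  3  0  2  3
2  2  0  3  2  2
1  1  3  0  2  0
2  0  1  1  1  0
step 13: 3  3  1  2  3  2
0  3  2  2  2  1
1  2  3  0  2  3
2  2  0  3  2  2
1  1  3  0  2  0
2  0  1  1  1  0
step 14: 3  3  2  2  3  2
0  3  2  2  2  1
1  2  3  0  2  3
2  2  0  3  2  2
1  1  3  0  2  0
2  0  1  1  1  0
step 15: 3  3  3  2  3  2
0  3  2  2  2  1
1  2  3  0  2  3
2  2  0  3  2  2
1  1  3  0  2  0
2  0  1  1  1  0

3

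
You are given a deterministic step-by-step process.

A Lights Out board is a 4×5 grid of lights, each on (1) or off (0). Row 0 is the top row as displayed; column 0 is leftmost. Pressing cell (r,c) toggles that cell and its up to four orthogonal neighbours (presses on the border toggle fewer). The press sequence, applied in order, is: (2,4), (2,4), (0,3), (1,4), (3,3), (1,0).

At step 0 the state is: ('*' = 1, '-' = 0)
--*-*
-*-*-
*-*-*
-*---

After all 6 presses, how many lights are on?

[0] --*-*
-*-*-
*-*-*
-*---
[1] --*-*
-*-**
*-**-
-*--*
[2] --*-*
-*-*-
*-*-*
-*---
[3] ---*-
-*---
*-*-*
-*---
[4] ---**
-*-**
*-*--
-*---
[5] ---**
-*-**
*-**-
-****
[6] *--**
*--**
--**-
-****

12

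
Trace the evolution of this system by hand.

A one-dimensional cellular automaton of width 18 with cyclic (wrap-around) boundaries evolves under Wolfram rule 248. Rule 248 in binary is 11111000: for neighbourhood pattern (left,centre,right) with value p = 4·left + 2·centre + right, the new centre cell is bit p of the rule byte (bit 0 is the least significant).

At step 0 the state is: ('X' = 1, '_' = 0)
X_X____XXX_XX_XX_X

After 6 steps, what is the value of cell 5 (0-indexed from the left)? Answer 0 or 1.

1

gen 0: X_X____XXX_XX_XX_X
gen 1: XX_X___XXXXXXXXXXX
gen 2: XXX_X__XXXXXXXXXXX
gen 3: XXXX_X_XXXXXXXXXXX
gen 4: XXXXX_XXXXXXXXXXXX
gen 5: XXXXXXXXXXXXXXXXXX
gen 6: XXXXXXXXXXXXXXXXXX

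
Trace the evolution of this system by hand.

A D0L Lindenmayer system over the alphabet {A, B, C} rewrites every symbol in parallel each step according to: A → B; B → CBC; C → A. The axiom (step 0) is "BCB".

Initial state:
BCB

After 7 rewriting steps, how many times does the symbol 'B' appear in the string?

53

k=0  BCB
k=1  CBCACBC
k=2  ACBCABACBCA
k=3  BACBCABCBCBACBCAB
k=4  CBCBACBCABCBCACBCACBCBACBCABCBC
k=5  ACBCACBCBACBCABCBCACBCABACBCABACBCACBCBACBCABCBCACBCA
k=6  BACBCABACBCACBCBACBCABCBCACBCABACBCABCBCBACBCABCBCBACBCABACBCACBCBACBCABCBCACBCABACBCAB
k=7  CBCBACBCABCBCBACBCABACBCACBCBACBCABCBCACBCABACBCABCBCBACBC…CBCABCBCBACBCABACBCACBCBACBCABCBCACBCABACBCABCBCBACBCABCBC  (len 149)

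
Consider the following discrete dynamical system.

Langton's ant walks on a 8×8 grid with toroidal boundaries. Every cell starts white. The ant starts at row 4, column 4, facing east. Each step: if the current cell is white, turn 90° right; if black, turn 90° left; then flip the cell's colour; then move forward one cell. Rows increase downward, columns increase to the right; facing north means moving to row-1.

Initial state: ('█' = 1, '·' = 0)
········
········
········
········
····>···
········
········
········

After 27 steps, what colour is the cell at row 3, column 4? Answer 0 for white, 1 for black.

0

t=0: ········
········
········
········
····>···
········
········
········
t=1: ········
········
········
········
····█···
····v···
········
········
t=2: ········
········
········
········
····█···
···<█···
········
········
t=3: ········
········
········
········
···^█···
···██···
········
········
t=4: ········
········
········
········
···█>···
···██···
········
········
t=5: ········
········
········
····^···
···█····
···██···
········
········
t=6: ········
········
········
····█>··
···█····
···██···
········
········
t=7: ········
········
········
····██··
···█·v··
···██···
········
········
t=8: ········
········
········
····██··
···█<█··
···██···
········
········
t=9: ········
········
········
····^█··
···███··
···██···
········
········
t=10: ········
········
········
···<·█··
···███··
···██···
········
········
t=11: ········
········
···^····
···█·█··
···███··
···██···
········
········
t=12: ········
········
···█>···
···█·█··
···███··
···██···
········
········
t=13: ········
········
···██···
···█v█··
···███··
···██···
········
········
t=14: ········
········
···██···
···<██··
···███··
···██···
········
········
t=15: ········
········
···██···
····██··
···v██··
···██···
········
········
t=16: ········
········
···██···
····██··
····>█··
···██···
········
········
t=17: ········
········
···██···
····^█··
·····█··
···██···
········
········
t=18: ········
········
···██···
···<·█··
·····█··
···██···
········
········
t=19: ········
········
···^█···
···█·█··
·····█··
···██···
········
········
t=20: ········
········
··<·█···
···█·█··
·····█··
···██···
········
········
t=21: ········
··^·····
··█·█···
···█·█··
·····█··
···██···
········
········
t=22: ········
··█>····
··█·█···
···█·█··
·····█··
···██···
········
········
t=23: ········
··██····
··█v█···
···█·█··
·····█··
···██···
········
········
t=24: ········
··██····
··<██···
···█·█··
·····█··
···██···
········
········
t=25: ········
··██····
···██···
··v█·█··
·····█··
···██···
········
········
t=26: ········
··██····
···██···
·<██·█··
·····█··
···██···
········
········
t=27: ········
··██····
·^·██···
·███·█··
·····█··
···██···
········
········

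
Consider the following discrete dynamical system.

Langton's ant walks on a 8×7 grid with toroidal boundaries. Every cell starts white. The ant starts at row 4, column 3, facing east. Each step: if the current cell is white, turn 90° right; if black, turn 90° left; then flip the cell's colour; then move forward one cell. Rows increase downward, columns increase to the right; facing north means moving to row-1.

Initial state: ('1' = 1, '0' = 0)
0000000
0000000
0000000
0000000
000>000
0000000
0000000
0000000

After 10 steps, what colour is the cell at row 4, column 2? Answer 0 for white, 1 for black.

step 0: 0000000
0000000
0000000
0000000
000>000
0000000
0000000
0000000
step 1: 0000000
0000000
0000000
0000000
0001000
000v000
0000000
0000000
step 2: 0000000
0000000
0000000
0000000
0001000
00<1000
0000000
0000000
step 3: 0000000
0000000
0000000
0000000
00^1000
0011000
0000000
0000000
step 4: 0000000
0000000
0000000
0000000
001>000
0011000
0000000
0000000
step 5: 0000000
0000000
0000000
000^000
0010000
0011000
0000000
0000000
step 6: 0000000
0000000
0000000
0001>00
0010000
0011000
0000000
0000000
step 7: 0000000
0000000
0000000
0001100
0010v00
0011000
0000000
0000000
step 8: 0000000
0000000
0000000
0001100
001<100
0011000
0000000
0000000
step 9: 0000000
0000000
0000000
000^100
0011100
0011000
0000000
0000000
step 10: 0000000
0000000
0000000
00<0100
0011100
0011000
0000000
0000000

1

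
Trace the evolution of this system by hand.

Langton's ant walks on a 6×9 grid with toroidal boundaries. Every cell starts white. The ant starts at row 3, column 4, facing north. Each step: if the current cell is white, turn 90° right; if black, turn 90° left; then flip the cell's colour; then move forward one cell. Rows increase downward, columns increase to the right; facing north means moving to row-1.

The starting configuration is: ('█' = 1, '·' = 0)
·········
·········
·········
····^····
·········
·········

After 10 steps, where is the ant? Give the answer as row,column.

4,3

[0] ·········
·········
·········
····^····
·········
·········
[1] ·········
·········
·········
····█>···
·········
·········
[2] ·········
·········
·········
····██···
·····v···
·········
[3] ·········
·········
·········
····██···
····<█···
·········
[4] ·········
·········
·········
····^█···
····██···
·········
[5] ·········
·········
·········
···<·█···
····██···
·········
[6] ·········
·········
···^·····
···█·█···
····██···
·········
[7] ·········
·········
···█>····
···█·█···
····██···
·········
[8] ·········
·········
···██····
···█v█···
····██···
·········
[9] ·········
·········
···██····
···<██···
····██···
·········
[10] ·········
·········
···██····
····██···
···v██···
·········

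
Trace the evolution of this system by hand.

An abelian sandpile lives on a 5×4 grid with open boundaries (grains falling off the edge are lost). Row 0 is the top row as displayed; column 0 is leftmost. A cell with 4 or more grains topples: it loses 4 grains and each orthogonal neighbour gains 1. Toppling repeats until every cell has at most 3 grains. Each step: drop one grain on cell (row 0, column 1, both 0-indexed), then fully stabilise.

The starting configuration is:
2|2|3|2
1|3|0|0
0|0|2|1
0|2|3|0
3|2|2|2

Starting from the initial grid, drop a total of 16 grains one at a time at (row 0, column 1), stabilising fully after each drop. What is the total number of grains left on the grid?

[0] 2|2|3|2
1|3|0|0
0|0|2|1
0|2|3|0
3|2|2|2
[1] 2|3|3|2
1|3|0|0
0|0|2|1
0|2|3|0
3|2|2|2
[2] 3|2|0|3
2|0|2|0
0|1|2|1
0|2|3|0
3|2|2|2
[3] 3|3|0|3
2|0|2|0
0|1|2|1
0|2|3|0
3|2|2|2
[4] 0|1|1|3
3|1|2|0
0|1|2|1
0|2|3|0
3|2|2|2
[5] 0|2|1|3
3|1|2|0
0|1|2|1
0|2|3|0
3|2|2|2
[6] 0|3|1|3
3|1|2|0
0|1|2|1
0|2|3|0
3|2|2|2
[7] 1|0|2|3
3|2|2|0
0|1|2|1
0|2|3|0
3|2|2|2
[8] 1|1|2|3
3|2|2|0
0|1|2|1
0|2|3|0
3|2|2|2
[9] 1|2|2|3
3|2|2|0
0|1|2|1
0|2|3|0
3|2|2|2
[10] 1|3|2|3
3|2|2|0
0|1|2|1
0|2|3|0
3|2|2|2
[11] 2|0|3|3
3|3|2|0
0|1|2|1
0|2|3|0
3|2|2|2
[12] 2|1|3|3
3|3|2|0
0|1|2|1
0|2|3|0
3|2|2|2
[13] 2|2|3|3
3|3|2|0
0|1|2|1
0|2|3|0
3|2|2|2
[14] 2|3|3|3
3|3|2|0
0|1|2|1
0|2|3|0
3|2|2|2
[15] 0|3|2|0
1|2|0|2
1|2|3|1
0|2|3|0
3|2|2|2
[16] 1|0|3|0
1|3|0|2
1|2|3|1
0|2|3|0
3|2|2|2

31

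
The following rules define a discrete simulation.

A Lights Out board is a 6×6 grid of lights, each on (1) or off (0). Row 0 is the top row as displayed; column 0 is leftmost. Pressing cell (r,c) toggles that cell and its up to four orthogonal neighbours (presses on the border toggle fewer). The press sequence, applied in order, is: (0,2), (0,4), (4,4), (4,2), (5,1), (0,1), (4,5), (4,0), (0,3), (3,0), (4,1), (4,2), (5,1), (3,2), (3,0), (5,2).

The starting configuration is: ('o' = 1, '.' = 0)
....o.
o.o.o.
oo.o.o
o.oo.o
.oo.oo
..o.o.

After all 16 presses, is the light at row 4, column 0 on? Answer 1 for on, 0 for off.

t=0: ....o.
o.o.o.
oo.o.o
o.oo.o
.oo.oo
..o.o.
t=1: .oooo.
o...o.
oo.o.o
o.oo.o
.oo.oo
..o.o.
t=2: .oo..o
o.....
oo.o.o
o.oo.o
.oo.oo
..o.o.
t=3: .oo..o
o.....
oo.o.o
o.oooo
.ooo..
..o...
t=4: .oo..o
o.....
oo.o.o
o..ooo
......
......
t=5: .oo..o
o.....
oo.o.o
o..ooo
.o....
ooo...
t=6: o....o
oo....
oo.o.o
o..ooo
.o....
ooo...
t=7: o....o
oo....
oo.o.o
o..oo.
.o..oo
ooo..o
t=8: o....o
oo....
oo.o.o
...oo.
o...oo
.oo..o
t=9: o.oooo
oo.o..
oo.o.o
...oo.
o...oo
.oo..o
t=10: o.oooo
oo.o..
.o.o.o
oo.oo.
....oo
.oo..o
t=11: o.oooo
oo.o..
.o.o.o
o..oo.
ooo.oo
..o..o
t=12: o.oooo
oo.o..
.o.o.o
o.ooo.
o..ooo
.....o
t=13: o.oooo
oo.o..
.o.o.o
o.ooo.
oo.ooo
ooo..o
t=14: o.oooo
oo.o..
.ooo.o
oo..o.
oooooo
ooo..o
t=15: o.oooo
oo.o..
oooo.o
....o.
.ooooo
ooo..o
t=16: o.oooo
oo.o..
oooo.o
....o.
.o.ooo
o..o.o

0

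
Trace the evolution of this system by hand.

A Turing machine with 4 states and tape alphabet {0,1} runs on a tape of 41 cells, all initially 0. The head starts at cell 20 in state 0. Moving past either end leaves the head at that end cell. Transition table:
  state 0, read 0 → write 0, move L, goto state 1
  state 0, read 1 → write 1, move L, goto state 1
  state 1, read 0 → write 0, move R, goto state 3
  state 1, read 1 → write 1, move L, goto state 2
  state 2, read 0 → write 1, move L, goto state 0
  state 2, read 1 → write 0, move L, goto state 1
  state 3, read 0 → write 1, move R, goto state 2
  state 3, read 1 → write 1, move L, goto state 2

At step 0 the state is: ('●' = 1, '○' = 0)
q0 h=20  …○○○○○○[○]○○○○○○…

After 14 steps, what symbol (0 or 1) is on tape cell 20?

1

0) q0 h=20  …○○○○○○[○]○○○○○○…
1) q1 h=19  …○○○○○○[○]○○○○○○…
2) q3 h=20  …○○○○○○[○]○○○○○○…
3) q2 h=21  …○○○○○●[○]○○○○○○…
4) q0 h=20  …○○○○○○[●]●○○○○○…
5) q1 h=19  …○○○○○○[○]●●○○○○…
6) q3 h=20  …○○○○○○[●]●○○○○○…
7) q2 h=19  …○○○○○○[○]●●○○○○…
8) q0 h=18  …○○○○○○[○]●●●○○○…
9) q1 h=17  …○○○○○○[○]○●●●○○…
10) q3 h=18  …○○○○○○[○]●●●○○○…
11) q2 h=19  …○○○○○●[●]●●○○○○…
12) q1 h=18  …○○○○○○[●]○●●○○○…
13) q2 h=17  …○○○○○○[○]●○●●○○…
14) q0 h=16  …○○○○○○[○]●●○●●○…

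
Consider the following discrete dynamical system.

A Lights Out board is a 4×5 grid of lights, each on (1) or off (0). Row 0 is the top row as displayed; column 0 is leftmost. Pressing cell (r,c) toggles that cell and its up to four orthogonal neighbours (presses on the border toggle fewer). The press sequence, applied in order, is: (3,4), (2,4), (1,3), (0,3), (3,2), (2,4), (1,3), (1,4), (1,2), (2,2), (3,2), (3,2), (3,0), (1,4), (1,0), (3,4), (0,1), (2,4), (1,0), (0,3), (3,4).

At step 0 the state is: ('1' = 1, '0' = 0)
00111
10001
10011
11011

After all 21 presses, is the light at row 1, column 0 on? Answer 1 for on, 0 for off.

1

0) 00111
10001
10011
11011
1) 00111
10001
10010
11000
2) 00111
10000
10001
11001
3) 00101
10111
10011
11001
4) 00010
10101
10011
11001
5) 00010
10101
10111
10111
6) 00010
10100
10100
10110
7) 00000
10011
10110
10110
8) 00001
10000
10111
10110
9) 00101
11110
10011
10110
10) 00101
11010
11101
10010
11) 00101
11010
11001
11100
12) 00101
11010
11101
10010
13) 00101
11010
01101
01010
14) 00100
11001
01100
01010
15) 10100
00001
11100
01010
16) 10100
00001
11101
01001
17) 01000
01001
11101
01001
18) 01000
01000
11110
01000
19) 11000
10000
01110
01000
20) 11111
10010
01110
01000
21) 11111
10010
01111
01011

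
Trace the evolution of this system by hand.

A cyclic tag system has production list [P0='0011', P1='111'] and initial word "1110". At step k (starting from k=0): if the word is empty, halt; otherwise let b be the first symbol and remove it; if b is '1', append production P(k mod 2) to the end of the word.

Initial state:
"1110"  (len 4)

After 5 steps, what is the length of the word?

10

0) "1110"  (len 4)
1) "1100011"  (len 7)
2) "100011111"  (len 9)
3) "000111110011"  (len 12)
4) "00111110011"  (len 11)
5) "0111110011"  (len 10)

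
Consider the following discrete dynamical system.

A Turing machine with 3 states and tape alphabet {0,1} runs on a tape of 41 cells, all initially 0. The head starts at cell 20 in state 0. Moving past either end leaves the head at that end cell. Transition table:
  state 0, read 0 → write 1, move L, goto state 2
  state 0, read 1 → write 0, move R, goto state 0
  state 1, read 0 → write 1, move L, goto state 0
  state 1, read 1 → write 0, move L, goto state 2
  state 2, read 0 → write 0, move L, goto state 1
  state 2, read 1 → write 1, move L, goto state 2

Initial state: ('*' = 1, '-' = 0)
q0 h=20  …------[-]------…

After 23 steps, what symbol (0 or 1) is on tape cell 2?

1

k=0  q0 h=20  …------[-]------…
k=1  q2 h=19  …------[-]*-----…
k=2  q1 h=18  …------[-]-*----…
k=3  q0 h=17  …------[-]*-*---…
k=4  q2 h=16  …------[-]**-*--…
k=5  q1 h=15  …------[-]-**-*-…
k=6  q0 h=14  …------[-]*-**-*…
k=7  q2 h=13  …------[-]**-**-…
k=8  q1 h=12  …------[-]-**-**…
k=9  q0 h=11  …------[-]*-**-*…
k=10  q2 h=10  …------[-]**-**-…
k=11  q1 h= 9  …------[-]-**-**…
k=12  q0 h= 8  …------[-]*-**-*…
k=13  q2 h= 7  …------[-]**-**-…
k=14  q1 h= 6  |------[-]-**-**…
k=15  q0 h= 5  |-----[-]*-**-*…
k=16  q2 h= 4  |----[-]**-**-…
k=17  q1 h= 3  |---[-]-**-**…
k=18  q0 h= 2  |--[-]*-**-*…
k=19  q2 h= 1  |-[-]**-**-…
k=20  q1 h= 0  |[-]-**-**…
k=21  q0 h= 0  |[*]-**-**…
k=22  q0 h= 1  |-[-]**-**-…
k=23  q2 h= 0  |[-]***-**…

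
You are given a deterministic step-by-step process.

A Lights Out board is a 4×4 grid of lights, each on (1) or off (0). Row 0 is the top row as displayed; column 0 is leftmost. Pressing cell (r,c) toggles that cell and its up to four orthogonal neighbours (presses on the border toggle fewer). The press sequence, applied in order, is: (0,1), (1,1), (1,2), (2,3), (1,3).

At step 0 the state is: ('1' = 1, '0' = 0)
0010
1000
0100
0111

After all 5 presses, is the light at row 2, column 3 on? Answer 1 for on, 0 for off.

gen 0: 0010
1000
0100
0111
gen 1: 1100
1100
0100
0111
gen 2: 1000
0010
0000
0111
gen 3: 1010
0101
0010
0111
gen 4: 1010
0100
0001
0110
gen 5: 1011
0111
0000
0110

0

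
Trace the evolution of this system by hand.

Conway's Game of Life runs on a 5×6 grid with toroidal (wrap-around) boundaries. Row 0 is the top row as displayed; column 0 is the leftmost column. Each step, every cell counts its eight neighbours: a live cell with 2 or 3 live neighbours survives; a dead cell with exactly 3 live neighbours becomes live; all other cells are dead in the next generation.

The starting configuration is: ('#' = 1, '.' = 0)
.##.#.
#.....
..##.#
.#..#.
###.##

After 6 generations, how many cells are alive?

13

0) .##.#.
#.....
..##.#
.#..#.
###.##
1) ..#.#.
#...##
######
......
....#.
2) ....#.
......
.###..
###...
...#..
3) ......
..##..
#..#..
#.....
.###..
4) .#....
..##..
.###..
#..#..
.##...
5) .#.#..
...#..
.#..#.
#..#..
###...
6) ##.#..
...##.
..###.
#..#.#
#..#..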